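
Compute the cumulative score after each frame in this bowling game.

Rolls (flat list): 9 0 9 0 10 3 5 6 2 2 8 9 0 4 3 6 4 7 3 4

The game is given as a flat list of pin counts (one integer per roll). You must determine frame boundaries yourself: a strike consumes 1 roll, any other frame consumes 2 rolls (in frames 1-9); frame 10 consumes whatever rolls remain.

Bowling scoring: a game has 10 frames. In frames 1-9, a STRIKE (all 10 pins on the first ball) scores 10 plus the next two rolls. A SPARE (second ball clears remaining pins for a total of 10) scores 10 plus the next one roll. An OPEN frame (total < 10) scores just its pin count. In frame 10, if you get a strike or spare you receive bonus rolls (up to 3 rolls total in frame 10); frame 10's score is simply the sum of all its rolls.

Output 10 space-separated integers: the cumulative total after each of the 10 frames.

Answer: 9 18 36 44 52 71 80 87 104 118

Derivation:
Frame 1: OPEN (9+0=9). Cumulative: 9
Frame 2: OPEN (9+0=9). Cumulative: 18
Frame 3: STRIKE. 10 + next two rolls (3+5) = 18. Cumulative: 36
Frame 4: OPEN (3+5=8). Cumulative: 44
Frame 5: OPEN (6+2=8). Cumulative: 52
Frame 6: SPARE (2+8=10). 10 + next roll (9) = 19. Cumulative: 71
Frame 7: OPEN (9+0=9). Cumulative: 80
Frame 8: OPEN (4+3=7). Cumulative: 87
Frame 9: SPARE (6+4=10). 10 + next roll (7) = 17. Cumulative: 104
Frame 10: SPARE. Sum of all frame-10 rolls (7+3+4) = 14. Cumulative: 118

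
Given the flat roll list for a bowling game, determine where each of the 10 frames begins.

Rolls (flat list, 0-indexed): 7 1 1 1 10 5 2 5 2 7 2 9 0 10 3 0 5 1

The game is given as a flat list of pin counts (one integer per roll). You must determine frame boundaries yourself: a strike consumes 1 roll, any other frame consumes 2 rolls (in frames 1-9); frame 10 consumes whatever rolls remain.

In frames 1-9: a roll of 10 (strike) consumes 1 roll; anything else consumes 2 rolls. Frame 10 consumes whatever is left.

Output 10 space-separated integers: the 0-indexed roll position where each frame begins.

Answer: 0 2 4 5 7 9 11 13 14 16

Derivation:
Frame 1 starts at roll index 0: rolls=7,1 (sum=8), consumes 2 rolls
Frame 2 starts at roll index 2: rolls=1,1 (sum=2), consumes 2 rolls
Frame 3 starts at roll index 4: roll=10 (strike), consumes 1 roll
Frame 4 starts at roll index 5: rolls=5,2 (sum=7), consumes 2 rolls
Frame 5 starts at roll index 7: rolls=5,2 (sum=7), consumes 2 rolls
Frame 6 starts at roll index 9: rolls=7,2 (sum=9), consumes 2 rolls
Frame 7 starts at roll index 11: rolls=9,0 (sum=9), consumes 2 rolls
Frame 8 starts at roll index 13: roll=10 (strike), consumes 1 roll
Frame 9 starts at roll index 14: rolls=3,0 (sum=3), consumes 2 rolls
Frame 10 starts at roll index 16: 2 remaining rolls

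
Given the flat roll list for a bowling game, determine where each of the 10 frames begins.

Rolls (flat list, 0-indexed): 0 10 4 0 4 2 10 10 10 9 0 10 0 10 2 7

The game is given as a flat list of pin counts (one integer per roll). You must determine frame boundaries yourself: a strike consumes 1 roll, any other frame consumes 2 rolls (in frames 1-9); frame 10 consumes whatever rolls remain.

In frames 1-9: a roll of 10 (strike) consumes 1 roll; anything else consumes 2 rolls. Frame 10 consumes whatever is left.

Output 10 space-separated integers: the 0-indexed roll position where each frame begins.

Answer: 0 2 4 6 7 8 9 11 12 14

Derivation:
Frame 1 starts at roll index 0: rolls=0,10 (sum=10), consumes 2 rolls
Frame 2 starts at roll index 2: rolls=4,0 (sum=4), consumes 2 rolls
Frame 3 starts at roll index 4: rolls=4,2 (sum=6), consumes 2 rolls
Frame 4 starts at roll index 6: roll=10 (strike), consumes 1 roll
Frame 5 starts at roll index 7: roll=10 (strike), consumes 1 roll
Frame 6 starts at roll index 8: roll=10 (strike), consumes 1 roll
Frame 7 starts at roll index 9: rolls=9,0 (sum=9), consumes 2 rolls
Frame 8 starts at roll index 11: roll=10 (strike), consumes 1 roll
Frame 9 starts at roll index 12: rolls=0,10 (sum=10), consumes 2 rolls
Frame 10 starts at roll index 14: 2 remaining rolls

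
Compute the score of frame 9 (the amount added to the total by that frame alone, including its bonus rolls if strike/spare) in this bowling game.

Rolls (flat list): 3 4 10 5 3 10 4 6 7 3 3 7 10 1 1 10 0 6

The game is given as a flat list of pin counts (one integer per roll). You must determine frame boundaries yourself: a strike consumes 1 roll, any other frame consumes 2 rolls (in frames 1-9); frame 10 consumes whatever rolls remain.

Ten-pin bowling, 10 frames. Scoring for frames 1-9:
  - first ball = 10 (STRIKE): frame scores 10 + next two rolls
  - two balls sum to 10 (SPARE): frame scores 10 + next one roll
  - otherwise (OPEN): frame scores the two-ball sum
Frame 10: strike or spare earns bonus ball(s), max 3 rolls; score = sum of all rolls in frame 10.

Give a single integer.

Frame 1: OPEN (3+4=7). Cumulative: 7
Frame 2: STRIKE. 10 + next two rolls (5+3) = 18. Cumulative: 25
Frame 3: OPEN (5+3=8). Cumulative: 33
Frame 4: STRIKE. 10 + next two rolls (4+6) = 20. Cumulative: 53
Frame 5: SPARE (4+6=10). 10 + next roll (7) = 17. Cumulative: 70
Frame 6: SPARE (7+3=10). 10 + next roll (3) = 13. Cumulative: 83
Frame 7: SPARE (3+7=10). 10 + next roll (10) = 20. Cumulative: 103
Frame 8: STRIKE. 10 + next two rolls (1+1) = 12. Cumulative: 115
Frame 9: OPEN (1+1=2). Cumulative: 117
Frame 10: STRIKE. Sum of all frame-10 rolls (10+0+6) = 16. Cumulative: 133

Answer: 2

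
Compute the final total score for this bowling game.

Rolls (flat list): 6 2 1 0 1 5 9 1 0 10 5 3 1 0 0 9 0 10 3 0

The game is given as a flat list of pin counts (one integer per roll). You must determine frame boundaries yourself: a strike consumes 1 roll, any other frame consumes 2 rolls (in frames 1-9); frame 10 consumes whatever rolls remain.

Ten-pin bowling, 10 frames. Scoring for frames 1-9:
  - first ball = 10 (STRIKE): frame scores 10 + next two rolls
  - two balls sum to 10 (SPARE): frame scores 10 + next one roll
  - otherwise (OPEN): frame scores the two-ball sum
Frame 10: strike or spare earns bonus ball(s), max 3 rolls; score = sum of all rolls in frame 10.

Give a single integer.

Answer: 74

Derivation:
Frame 1: OPEN (6+2=8). Cumulative: 8
Frame 2: OPEN (1+0=1). Cumulative: 9
Frame 3: OPEN (1+5=6). Cumulative: 15
Frame 4: SPARE (9+1=10). 10 + next roll (0) = 10. Cumulative: 25
Frame 5: SPARE (0+10=10). 10 + next roll (5) = 15. Cumulative: 40
Frame 6: OPEN (5+3=8). Cumulative: 48
Frame 7: OPEN (1+0=1). Cumulative: 49
Frame 8: OPEN (0+9=9). Cumulative: 58
Frame 9: SPARE (0+10=10). 10 + next roll (3) = 13. Cumulative: 71
Frame 10: OPEN. Sum of all frame-10 rolls (3+0) = 3. Cumulative: 74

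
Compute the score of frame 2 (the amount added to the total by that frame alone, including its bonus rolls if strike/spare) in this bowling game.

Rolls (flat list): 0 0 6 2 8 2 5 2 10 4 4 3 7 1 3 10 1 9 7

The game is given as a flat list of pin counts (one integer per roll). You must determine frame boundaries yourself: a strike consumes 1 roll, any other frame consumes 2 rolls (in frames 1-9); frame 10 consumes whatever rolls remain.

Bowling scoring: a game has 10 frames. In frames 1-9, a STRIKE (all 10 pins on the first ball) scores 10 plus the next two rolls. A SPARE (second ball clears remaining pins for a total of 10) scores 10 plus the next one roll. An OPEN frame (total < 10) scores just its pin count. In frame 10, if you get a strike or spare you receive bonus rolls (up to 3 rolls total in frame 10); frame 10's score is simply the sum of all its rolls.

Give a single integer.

Answer: 8

Derivation:
Frame 1: OPEN (0+0=0). Cumulative: 0
Frame 2: OPEN (6+2=8). Cumulative: 8
Frame 3: SPARE (8+2=10). 10 + next roll (5) = 15. Cumulative: 23
Frame 4: OPEN (5+2=7). Cumulative: 30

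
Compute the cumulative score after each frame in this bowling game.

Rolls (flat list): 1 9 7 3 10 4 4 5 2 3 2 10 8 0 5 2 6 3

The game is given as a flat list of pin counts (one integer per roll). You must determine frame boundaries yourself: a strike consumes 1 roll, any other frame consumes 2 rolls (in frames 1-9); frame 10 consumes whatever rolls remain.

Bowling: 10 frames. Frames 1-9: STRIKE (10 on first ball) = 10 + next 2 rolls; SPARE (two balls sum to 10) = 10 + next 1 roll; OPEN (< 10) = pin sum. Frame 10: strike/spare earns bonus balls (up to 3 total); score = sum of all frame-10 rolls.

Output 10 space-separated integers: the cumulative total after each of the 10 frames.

Answer: 17 37 55 63 70 75 93 101 108 117

Derivation:
Frame 1: SPARE (1+9=10). 10 + next roll (7) = 17. Cumulative: 17
Frame 2: SPARE (7+3=10). 10 + next roll (10) = 20. Cumulative: 37
Frame 3: STRIKE. 10 + next two rolls (4+4) = 18. Cumulative: 55
Frame 4: OPEN (4+4=8). Cumulative: 63
Frame 5: OPEN (5+2=7). Cumulative: 70
Frame 6: OPEN (3+2=5). Cumulative: 75
Frame 7: STRIKE. 10 + next two rolls (8+0) = 18. Cumulative: 93
Frame 8: OPEN (8+0=8). Cumulative: 101
Frame 9: OPEN (5+2=7). Cumulative: 108
Frame 10: OPEN. Sum of all frame-10 rolls (6+3) = 9. Cumulative: 117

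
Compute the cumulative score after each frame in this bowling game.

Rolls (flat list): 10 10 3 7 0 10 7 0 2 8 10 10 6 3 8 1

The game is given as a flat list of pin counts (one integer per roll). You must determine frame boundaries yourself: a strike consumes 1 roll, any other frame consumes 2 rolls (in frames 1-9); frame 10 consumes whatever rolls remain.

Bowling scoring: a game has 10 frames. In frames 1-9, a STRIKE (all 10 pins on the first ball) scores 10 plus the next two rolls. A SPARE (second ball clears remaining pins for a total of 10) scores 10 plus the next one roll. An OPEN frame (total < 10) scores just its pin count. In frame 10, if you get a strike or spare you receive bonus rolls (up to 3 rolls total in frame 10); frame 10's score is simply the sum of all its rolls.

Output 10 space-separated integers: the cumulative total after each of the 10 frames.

Frame 1: STRIKE. 10 + next two rolls (10+3) = 23. Cumulative: 23
Frame 2: STRIKE. 10 + next two rolls (3+7) = 20. Cumulative: 43
Frame 3: SPARE (3+7=10). 10 + next roll (0) = 10. Cumulative: 53
Frame 4: SPARE (0+10=10). 10 + next roll (7) = 17. Cumulative: 70
Frame 5: OPEN (7+0=7). Cumulative: 77
Frame 6: SPARE (2+8=10). 10 + next roll (10) = 20. Cumulative: 97
Frame 7: STRIKE. 10 + next two rolls (10+6) = 26. Cumulative: 123
Frame 8: STRIKE. 10 + next two rolls (6+3) = 19. Cumulative: 142
Frame 9: OPEN (6+3=9). Cumulative: 151
Frame 10: OPEN. Sum of all frame-10 rolls (8+1) = 9. Cumulative: 160

Answer: 23 43 53 70 77 97 123 142 151 160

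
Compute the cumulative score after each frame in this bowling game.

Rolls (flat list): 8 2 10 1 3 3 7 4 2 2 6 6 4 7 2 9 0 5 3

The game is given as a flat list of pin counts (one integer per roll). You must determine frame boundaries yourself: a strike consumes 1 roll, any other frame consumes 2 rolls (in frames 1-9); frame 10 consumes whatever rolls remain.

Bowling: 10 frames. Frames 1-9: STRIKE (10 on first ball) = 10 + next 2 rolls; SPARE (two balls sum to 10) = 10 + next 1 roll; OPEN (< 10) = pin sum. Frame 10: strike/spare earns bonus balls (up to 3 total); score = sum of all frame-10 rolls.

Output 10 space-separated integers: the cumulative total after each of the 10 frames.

Answer: 20 34 38 52 58 66 83 92 101 109

Derivation:
Frame 1: SPARE (8+2=10). 10 + next roll (10) = 20. Cumulative: 20
Frame 2: STRIKE. 10 + next two rolls (1+3) = 14. Cumulative: 34
Frame 3: OPEN (1+3=4). Cumulative: 38
Frame 4: SPARE (3+7=10). 10 + next roll (4) = 14. Cumulative: 52
Frame 5: OPEN (4+2=6). Cumulative: 58
Frame 6: OPEN (2+6=8). Cumulative: 66
Frame 7: SPARE (6+4=10). 10 + next roll (7) = 17. Cumulative: 83
Frame 8: OPEN (7+2=9). Cumulative: 92
Frame 9: OPEN (9+0=9). Cumulative: 101
Frame 10: OPEN. Sum of all frame-10 rolls (5+3) = 8. Cumulative: 109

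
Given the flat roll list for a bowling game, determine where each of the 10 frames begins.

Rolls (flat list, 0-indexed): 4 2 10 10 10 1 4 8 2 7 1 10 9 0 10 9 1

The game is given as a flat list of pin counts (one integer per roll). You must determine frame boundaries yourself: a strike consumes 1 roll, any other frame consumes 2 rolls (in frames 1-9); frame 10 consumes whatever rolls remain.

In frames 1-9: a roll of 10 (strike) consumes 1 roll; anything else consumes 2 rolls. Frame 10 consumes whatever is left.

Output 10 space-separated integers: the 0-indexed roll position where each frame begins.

Answer: 0 2 3 4 5 7 9 11 12 14

Derivation:
Frame 1 starts at roll index 0: rolls=4,2 (sum=6), consumes 2 rolls
Frame 2 starts at roll index 2: roll=10 (strike), consumes 1 roll
Frame 3 starts at roll index 3: roll=10 (strike), consumes 1 roll
Frame 4 starts at roll index 4: roll=10 (strike), consumes 1 roll
Frame 5 starts at roll index 5: rolls=1,4 (sum=5), consumes 2 rolls
Frame 6 starts at roll index 7: rolls=8,2 (sum=10), consumes 2 rolls
Frame 7 starts at roll index 9: rolls=7,1 (sum=8), consumes 2 rolls
Frame 8 starts at roll index 11: roll=10 (strike), consumes 1 roll
Frame 9 starts at roll index 12: rolls=9,0 (sum=9), consumes 2 rolls
Frame 10 starts at roll index 14: 3 remaining rolls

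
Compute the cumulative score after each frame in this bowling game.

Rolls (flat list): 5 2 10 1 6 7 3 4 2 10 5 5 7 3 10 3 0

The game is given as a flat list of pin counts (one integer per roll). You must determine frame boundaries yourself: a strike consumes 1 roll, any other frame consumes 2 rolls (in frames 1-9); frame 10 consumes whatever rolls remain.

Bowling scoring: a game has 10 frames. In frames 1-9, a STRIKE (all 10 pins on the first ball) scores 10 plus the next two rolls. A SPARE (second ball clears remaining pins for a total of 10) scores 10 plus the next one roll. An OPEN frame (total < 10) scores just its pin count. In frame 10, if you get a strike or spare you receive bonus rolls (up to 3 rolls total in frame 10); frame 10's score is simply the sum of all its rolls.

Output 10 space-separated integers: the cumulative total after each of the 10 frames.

Frame 1: OPEN (5+2=7). Cumulative: 7
Frame 2: STRIKE. 10 + next two rolls (1+6) = 17. Cumulative: 24
Frame 3: OPEN (1+6=7). Cumulative: 31
Frame 4: SPARE (7+3=10). 10 + next roll (4) = 14. Cumulative: 45
Frame 5: OPEN (4+2=6). Cumulative: 51
Frame 6: STRIKE. 10 + next two rolls (5+5) = 20. Cumulative: 71
Frame 7: SPARE (5+5=10). 10 + next roll (7) = 17. Cumulative: 88
Frame 8: SPARE (7+3=10). 10 + next roll (10) = 20. Cumulative: 108
Frame 9: STRIKE. 10 + next two rolls (3+0) = 13. Cumulative: 121
Frame 10: OPEN. Sum of all frame-10 rolls (3+0) = 3. Cumulative: 124

Answer: 7 24 31 45 51 71 88 108 121 124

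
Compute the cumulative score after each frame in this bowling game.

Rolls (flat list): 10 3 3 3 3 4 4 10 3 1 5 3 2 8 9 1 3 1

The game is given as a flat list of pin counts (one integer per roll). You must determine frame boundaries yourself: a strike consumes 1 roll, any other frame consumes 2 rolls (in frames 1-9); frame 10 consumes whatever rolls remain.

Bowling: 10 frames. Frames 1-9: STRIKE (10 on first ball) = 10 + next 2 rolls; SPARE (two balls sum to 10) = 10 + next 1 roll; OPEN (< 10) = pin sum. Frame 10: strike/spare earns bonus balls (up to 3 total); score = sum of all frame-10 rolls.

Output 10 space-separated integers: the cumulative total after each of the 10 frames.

Frame 1: STRIKE. 10 + next two rolls (3+3) = 16. Cumulative: 16
Frame 2: OPEN (3+3=6). Cumulative: 22
Frame 3: OPEN (3+3=6). Cumulative: 28
Frame 4: OPEN (4+4=8). Cumulative: 36
Frame 5: STRIKE. 10 + next two rolls (3+1) = 14. Cumulative: 50
Frame 6: OPEN (3+1=4). Cumulative: 54
Frame 7: OPEN (5+3=8). Cumulative: 62
Frame 8: SPARE (2+8=10). 10 + next roll (9) = 19. Cumulative: 81
Frame 9: SPARE (9+1=10). 10 + next roll (3) = 13. Cumulative: 94
Frame 10: OPEN. Sum of all frame-10 rolls (3+1) = 4. Cumulative: 98

Answer: 16 22 28 36 50 54 62 81 94 98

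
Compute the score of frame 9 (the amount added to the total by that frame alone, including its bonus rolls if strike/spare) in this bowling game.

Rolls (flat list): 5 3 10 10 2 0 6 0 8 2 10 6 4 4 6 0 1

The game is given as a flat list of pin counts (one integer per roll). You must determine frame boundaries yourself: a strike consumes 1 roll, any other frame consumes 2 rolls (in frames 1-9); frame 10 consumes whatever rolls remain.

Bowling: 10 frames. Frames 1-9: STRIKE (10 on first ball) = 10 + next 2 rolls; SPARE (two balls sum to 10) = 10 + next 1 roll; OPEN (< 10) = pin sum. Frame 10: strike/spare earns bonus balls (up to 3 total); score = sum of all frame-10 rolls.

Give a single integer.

Frame 1: OPEN (5+3=8). Cumulative: 8
Frame 2: STRIKE. 10 + next two rolls (10+2) = 22. Cumulative: 30
Frame 3: STRIKE. 10 + next two rolls (2+0) = 12. Cumulative: 42
Frame 4: OPEN (2+0=2). Cumulative: 44
Frame 5: OPEN (6+0=6). Cumulative: 50
Frame 6: SPARE (8+2=10). 10 + next roll (10) = 20. Cumulative: 70
Frame 7: STRIKE. 10 + next two rolls (6+4) = 20. Cumulative: 90
Frame 8: SPARE (6+4=10). 10 + next roll (4) = 14. Cumulative: 104
Frame 9: SPARE (4+6=10). 10 + next roll (0) = 10. Cumulative: 114
Frame 10: OPEN. Sum of all frame-10 rolls (0+1) = 1. Cumulative: 115

Answer: 10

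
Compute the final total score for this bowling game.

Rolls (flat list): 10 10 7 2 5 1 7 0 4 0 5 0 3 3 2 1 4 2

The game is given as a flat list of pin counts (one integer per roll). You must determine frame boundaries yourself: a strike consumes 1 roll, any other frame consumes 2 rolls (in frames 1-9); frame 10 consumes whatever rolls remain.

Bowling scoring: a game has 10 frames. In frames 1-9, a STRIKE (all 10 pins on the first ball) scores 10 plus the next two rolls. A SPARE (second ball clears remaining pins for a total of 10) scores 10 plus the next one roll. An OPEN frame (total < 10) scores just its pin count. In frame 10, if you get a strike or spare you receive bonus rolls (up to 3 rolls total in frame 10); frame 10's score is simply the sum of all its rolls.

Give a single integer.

Answer: 92

Derivation:
Frame 1: STRIKE. 10 + next two rolls (10+7) = 27. Cumulative: 27
Frame 2: STRIKE. 10 + next two rolls (7+2) = 19. Cumulative: 46
Frame 3: OPEN (7+2=9). Cumulative: 55
Frame 4: OPEN (5+1=6). Cumulative: 61
Frame 5: OPEN (7+0=7). Cumulative: 68
Frame 6: OPEN (4+0=4). Cumulative: 72
Frame 7: OPEN (5+0=5). Cumulative: 77
Frame 8: OPEN (3+3=6). Cumulative: 83
Frame 9: OPEN (2+1=3). Cumulative: 86
Frame 10: OPEN. Sum of all frame-10 rolls (4+2) = 6. Cumulative: 92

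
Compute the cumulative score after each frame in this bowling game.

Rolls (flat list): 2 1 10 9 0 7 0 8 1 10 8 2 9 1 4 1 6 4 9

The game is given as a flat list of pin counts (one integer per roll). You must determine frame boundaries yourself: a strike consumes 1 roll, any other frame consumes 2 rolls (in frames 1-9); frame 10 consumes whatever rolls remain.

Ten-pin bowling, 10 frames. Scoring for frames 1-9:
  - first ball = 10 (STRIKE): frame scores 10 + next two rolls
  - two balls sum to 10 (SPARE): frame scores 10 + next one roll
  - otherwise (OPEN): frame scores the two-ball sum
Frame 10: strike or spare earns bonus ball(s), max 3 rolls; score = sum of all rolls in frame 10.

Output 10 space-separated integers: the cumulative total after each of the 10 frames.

Frame 1: OPEN (2+1=3). Cumulative: 3
Frame 2: STRIKE. 10 + next two rolls (9+0) = 19. Cumulative: 22
Frame 3: OPEN (9+0=9). Cumulative: 31
Frame 4: OPEN (7+0=7). Cumulative: 38
Frame 5: OPEN (8+1=9). Cumulative: 47
Frame 6: STRIKE. 10 + next two rolls (8+2) = 20. Cumulative: 67
Frame 7: SPARE (8+2=10). 10 + next roll (9) = 19. Cumulative: 86
Frame 8: SPARE (9+1=10). 10 + next roll (4) = 14. Cumulative: 100
Frame 9: OPEN (4+1=5). Cumulative: 105
Frame 10: SPARE. Sum of all frame-10 rolls (6+4+9) = 19. Cumulative: 124

Answer: 3 22 31 38 47 67 86 100 105 124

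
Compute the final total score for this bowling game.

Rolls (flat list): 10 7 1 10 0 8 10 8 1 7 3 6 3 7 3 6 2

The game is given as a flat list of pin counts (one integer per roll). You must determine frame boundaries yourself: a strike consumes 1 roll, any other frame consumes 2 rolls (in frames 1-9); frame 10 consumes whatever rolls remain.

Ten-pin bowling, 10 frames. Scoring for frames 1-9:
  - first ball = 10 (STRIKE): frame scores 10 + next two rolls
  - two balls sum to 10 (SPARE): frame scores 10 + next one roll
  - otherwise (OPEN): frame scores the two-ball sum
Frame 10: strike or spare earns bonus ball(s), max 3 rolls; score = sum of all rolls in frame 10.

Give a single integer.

Answer: 129

Derivation:
Frame 1: STRIKE. 10 + next two rolls (7+1) = 18. Cumulative: 18
Frame 2: OPEN (7+1=8). Cumulative: 26
Frame 3: STRIKE. 10 + next two rolls (0+8) = 18. Cumulative: 44
Frame 4: OPEN (0+8=8). Cumulative: 52
Frame 5: STRIKE. 10 + next two rolls (8+1) = 19. Cumulative: 71
Frame 6: OPEN (8+1=9). Cumulative: 80
Frame 7: SPARE (7+3=10). 10 + next roll (6) = 16. Cumulative: 96
Frame 8: OPEN (6+3=9). Cumulative: 105
Frame 9: SPARE (7+3=10). 10 + next roll (6) = 16. Cumulative: 121
Frame 10: OPEN. Sum of all frame-10 rolls (6+2) = 8. Cumulative: 129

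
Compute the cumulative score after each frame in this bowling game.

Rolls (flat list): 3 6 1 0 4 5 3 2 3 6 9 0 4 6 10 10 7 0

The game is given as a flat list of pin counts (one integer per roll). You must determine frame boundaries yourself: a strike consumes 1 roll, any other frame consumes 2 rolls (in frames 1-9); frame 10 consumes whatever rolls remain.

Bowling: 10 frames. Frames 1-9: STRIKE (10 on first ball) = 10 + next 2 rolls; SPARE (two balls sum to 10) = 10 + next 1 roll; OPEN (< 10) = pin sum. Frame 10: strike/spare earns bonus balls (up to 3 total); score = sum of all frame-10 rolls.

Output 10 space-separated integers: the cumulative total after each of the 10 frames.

Frame 1: OPEN (3+6=9). Cumulative: 9
Frame 2: OPEN (1+0=1). Cumulative: 10
Frame 3: OPEN (4+5=9). Cumulative: 19
Frame 4: OPEN (3+2=5). Cumulative: 24
Frame 5: OPEN (3+6=9). Cumulative: 33
Frame 6: OPEN (9+0=9). Cumulative: 42
Frame 7: SPARE (4+6=10). 10 + next roll (10) = 20. Cumulative: 62
Frame 8: STRIKE. 10 + next two rolls (10+7) = 27. Cumulative: 89
Frame 9: STRIKE. 10 + next two rolls (7+0) = 17. Cumulative: 106
Frame 10: OPEN. Sum of all frame-10 rolls (7+0) = 7. Cumulative: 113

Answer: 9 10 19 24 33 42 62 89 106 113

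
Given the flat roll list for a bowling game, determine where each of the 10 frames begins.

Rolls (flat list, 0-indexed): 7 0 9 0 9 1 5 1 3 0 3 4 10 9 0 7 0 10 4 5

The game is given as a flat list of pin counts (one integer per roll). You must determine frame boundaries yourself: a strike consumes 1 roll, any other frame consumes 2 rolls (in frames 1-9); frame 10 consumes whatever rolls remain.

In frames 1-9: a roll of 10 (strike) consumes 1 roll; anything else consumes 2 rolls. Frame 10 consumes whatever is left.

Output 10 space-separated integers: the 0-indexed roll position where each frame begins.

Answer: 0 2 4 6 8 10 12 13 15 17

Derivation:
Frame 1 starts at roll index 0: rolls=7,0 (sum=7), consumes 2 rolls
Frame 2 starts at roll index 2: rolls=9,0 (sum=9), consumes 2 rolls
Frame 3 starts at roll index 4: rolls=9,1 (sum=10), consumes 2 rolls
Frame 4 starts at roll index 6: rolls=5,1 (sum=6), consumes 2 rolls
Frame 5 starts at roll index 8: rolls=3,0 (sum=3), consumes 2 rolls
Frame 6 starts at roll index 10: rolls=3,4 (sum=7), consumes 2 rolls
Frame 7 starts at roll index 12: roll=10 (strike), consumes 1 roll
Frame 8 starts at roll index 13: rolls=9,0 (sum=9), consumes 2 rolls
Frame 9 starts at roll index 15: rolls=7,0 (sum=7), consumes 2 rolls
Frame 10 starts at roll index 17: 3 remaining rolls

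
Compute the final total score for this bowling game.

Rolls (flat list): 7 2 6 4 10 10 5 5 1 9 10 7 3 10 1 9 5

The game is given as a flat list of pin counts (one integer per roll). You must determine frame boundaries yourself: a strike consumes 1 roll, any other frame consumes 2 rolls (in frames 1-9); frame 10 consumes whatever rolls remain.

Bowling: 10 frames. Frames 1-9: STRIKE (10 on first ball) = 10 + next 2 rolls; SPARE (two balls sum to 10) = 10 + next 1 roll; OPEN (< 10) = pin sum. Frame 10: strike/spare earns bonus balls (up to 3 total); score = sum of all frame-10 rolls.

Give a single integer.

Frame 1: OPEN (7+2=9). Cumulative: 9
Frame 2: SPARE (6+4=10). 10 + next roll (10) = 20. Cumulative: 29
Frame 3: STRIKE. 10 + next two rolls (10+5) = 25. Cumulative: 54
Frame 4: STRIKE. 10 + next two rolls (5+5) = 20. Cumulative: 74
Frame 5: SPARE (5+5=10). 10 + next roll (1) = 11. Cumulative: 85
Frame 6: SPARE (1+9=10). 10 + next roll (10) = 20. Cumulative: 105
Frame 7: STRIKE. 10 + next two rolls (7+3) = 20. Cumulative: 125
Frame 8: SPARE (7+3=10). 10 + next roll (10) = 20. Cumulative: 145
Frame 9: STRIKE. 10 + next two rolls (1+9) = 20. Cumulative: 165
Frame 10: SPARE. Sum of all frame-10 rolls (1+9+5) = 15. Cumulative: 180

Answer: 180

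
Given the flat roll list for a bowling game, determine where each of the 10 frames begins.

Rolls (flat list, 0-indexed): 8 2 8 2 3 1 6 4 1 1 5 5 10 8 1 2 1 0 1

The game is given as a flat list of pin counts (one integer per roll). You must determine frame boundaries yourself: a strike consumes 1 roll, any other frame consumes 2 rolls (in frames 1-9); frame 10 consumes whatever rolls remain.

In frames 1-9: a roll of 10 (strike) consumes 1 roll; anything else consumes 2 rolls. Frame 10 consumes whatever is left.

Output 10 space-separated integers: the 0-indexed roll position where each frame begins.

Answer: 0 2 4 6 8 10 12 13 15 17

Derivation:
Frame 1 starts at roll index 0: rolls=8,2 (sum=10), consumes 2 rolls
Frame 2 starts at roll index 2: rolls=8,2 (sum=10), consumes 2 rolls
Frame 3 starts at roll index 4: rolls=3,1 (sum=4), consumes 2 rolls
Frame 4 starts at roll index 6: rolls=6,4 (sum=10), consumes 2 rolls
Frame 5 starts at roll index 8: rolls=1,1 (sum=2), consumes 2 rolls
Frame 6 starts at roll index 10: rolls=5,5 (sum=10), consumes 2 rolls
Frame 7 starts at roll index 12: roll=10 (strike), consumes 1 roll
Frame 8 starts at roll index 13: rolls=8,1 (sum=9), consumes 2 rolls
Frame 9 starts at roll index 15: rolls=2,1 (sum=3), consumes 2 rolls
Frame 10 starts at roll index 17: 2 remaining rolls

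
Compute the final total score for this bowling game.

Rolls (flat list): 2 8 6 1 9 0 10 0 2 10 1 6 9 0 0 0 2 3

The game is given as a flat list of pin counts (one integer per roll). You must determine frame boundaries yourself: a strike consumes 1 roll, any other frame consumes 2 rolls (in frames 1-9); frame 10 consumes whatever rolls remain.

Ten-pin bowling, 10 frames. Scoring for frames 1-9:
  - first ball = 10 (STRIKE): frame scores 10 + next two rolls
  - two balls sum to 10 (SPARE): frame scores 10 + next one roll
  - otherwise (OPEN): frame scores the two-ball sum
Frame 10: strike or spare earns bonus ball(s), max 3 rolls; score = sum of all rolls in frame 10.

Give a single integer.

Frame 1: SPARE (2+8=10). 10 + next roll (6) = 16. Cumulative: 16
Frame 2: OPEN (6+1=7). Cumulative: 23
Frame 3: OPEN (9+0=9). Cumulative: 32
Frame 4: STRIKE. 10 + next two rolls (0+2) = 12. Cumulative: 44
Frame 5: OPEN (0+2=2). Cumulative: 46
Frame 6: STRIKE. 10 + next two rolls (1+6) = 17. Cumulative: 63
Frame 7: OPEN (1+6=7). Cumulative: 70
Frame 8: OPEN (9+0=9). Cumulative: 79
Frame 9: OPEN (0+0=0). Cumulative: 79
Frame 10: OPEN. Sum of all frame-10 rolls (2+3) = 5. Cumulative: 84

Answer: 84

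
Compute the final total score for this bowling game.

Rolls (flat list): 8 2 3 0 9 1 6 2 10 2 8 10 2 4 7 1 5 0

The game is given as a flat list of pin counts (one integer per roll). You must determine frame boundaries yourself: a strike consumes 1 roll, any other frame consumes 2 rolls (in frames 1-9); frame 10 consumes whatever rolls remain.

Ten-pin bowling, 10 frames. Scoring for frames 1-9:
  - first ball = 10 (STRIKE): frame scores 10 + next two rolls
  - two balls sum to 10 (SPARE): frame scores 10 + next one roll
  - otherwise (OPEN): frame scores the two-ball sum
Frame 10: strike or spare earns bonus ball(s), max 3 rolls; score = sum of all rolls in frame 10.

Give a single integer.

Frame 1: SPARE (8+2=10). 10 + next roll (3) = 13. Cumulative: 13
Frame 2: OPEN (3+0=3). Cumulative: 16
Frame 3: SPARE (9+1=10). 10 + next roll (6) = 16. Cumulative: 32
Frame 4: OPEN (6+2=8). Cumulative: 40
Frame 5: STRIKE. 10 + next two rolls (2+8) = 20. Cumulative: 60
Frame 6: SPARE (2+8=10). 10 + next roll (10) = 20. Cumulative: 80
Frame 7: STRIKE. 10 + next two rolls (2+4) = 16. Cumulative: 96
Frame 8: OPEN (2+4=6). Cumulative: 102
Frame 9: OPEN (7+1=8). Cumulative: 110
Frame 10: OPEN. Sum of all frame-10 rolls (5+0) = 5. Cumulative: 115

Answer: 115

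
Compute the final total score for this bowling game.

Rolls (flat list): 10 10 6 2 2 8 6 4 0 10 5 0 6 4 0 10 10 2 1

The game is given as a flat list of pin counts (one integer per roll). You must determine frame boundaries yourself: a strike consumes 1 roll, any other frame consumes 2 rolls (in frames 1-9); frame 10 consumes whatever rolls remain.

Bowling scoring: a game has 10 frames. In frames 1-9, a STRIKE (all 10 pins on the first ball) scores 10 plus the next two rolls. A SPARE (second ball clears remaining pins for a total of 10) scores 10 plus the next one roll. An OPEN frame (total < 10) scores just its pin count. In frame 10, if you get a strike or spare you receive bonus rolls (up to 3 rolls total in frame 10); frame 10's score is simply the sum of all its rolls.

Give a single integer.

Frame 1: STRIKE. 10 + next two rolls (10+6) = 26. Cumulative: 26
Frame 2: STRIKE. 10 + next two rolls (6+2) = 18. Cumulative: 44
Frame 3: OPEN (6+2=8). Cumulative: 52
Frame 4: SPARE (2+8=10). 10 + next roll (6) = 16. Cumulative: 68
Frame 5: SPARE (6+4=10). 10 + next roll (0) = 10. Cumulative: 78
Frame 6: SPARE (0+10=10). 10 + next roll (5) = 15. Cumulative: 93
Frame 7: OPEN (5+0=5). Cumulative: 98
Frame 8: SPARE (6+4=10). 10 + next roll (0) = 10. Cumulative: 108
Frame 9: SPARE (0+10=10). 10 + next roll (10) = 20. Cumulative: 128
Frame 10: STRIKE. Sum of all frame-10 rolls (10+2+1) = 13. Cumulative: 141

Answer: 141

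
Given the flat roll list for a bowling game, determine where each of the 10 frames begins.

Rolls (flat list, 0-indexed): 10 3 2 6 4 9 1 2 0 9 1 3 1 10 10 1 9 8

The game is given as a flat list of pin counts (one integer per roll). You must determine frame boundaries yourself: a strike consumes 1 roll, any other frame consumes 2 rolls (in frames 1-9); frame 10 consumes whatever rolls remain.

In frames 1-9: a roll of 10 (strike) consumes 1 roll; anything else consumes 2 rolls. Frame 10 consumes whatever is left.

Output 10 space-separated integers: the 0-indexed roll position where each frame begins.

Frame 1 starts at roll index 0: roll=10 (strike), consumes 1 roll
Frame 2 starts at roll index 1: rolls=3,2 (sum=5), consumes 2 rolls
Frame 3 starts at roll index 3: rolls=6,4 (sum=10), consumes 2 rolls
Frame 4 starts at roll index 5: rolls=9,1 (sum=10), consumes 2 rolls
Frame 5 starts at roll index 7: rolls=2,0 (sum=2), consumes 2 rolls
Frame 6 starts at roll index 9: rolls=9,1 (sum=10), consumes 2 rolls
Frame 7 starts at roll index 11: rolls=3,1 (sum=4), consumes 2 rolls
Frame 8 starts at roll index 13: roll=10 (strike), consumes 1 roll
Frame 9 starts at roll index 14: roll=10 (strike), consumes 1 roll
Frame 10 starts at roll index 15: 3 remaining rolls

Answer: 0 1 3 5 7 9 11 13 14 15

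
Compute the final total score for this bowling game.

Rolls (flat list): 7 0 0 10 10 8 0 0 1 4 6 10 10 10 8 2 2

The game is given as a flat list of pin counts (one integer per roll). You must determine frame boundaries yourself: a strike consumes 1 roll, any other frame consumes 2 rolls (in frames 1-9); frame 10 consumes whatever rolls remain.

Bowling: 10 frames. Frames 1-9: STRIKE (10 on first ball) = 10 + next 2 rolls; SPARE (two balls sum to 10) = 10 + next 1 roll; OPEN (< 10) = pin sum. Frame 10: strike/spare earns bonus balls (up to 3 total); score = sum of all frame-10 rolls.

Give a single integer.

Frame 1: OPEN (7+0=7). Cumulative: 7
Frame 2: SPARE (0+10=10). 10 + next roll (10) = 20. Cumulative: 27
Frame 3: STRIKE. 10 + next two rolls (8+0) = 18. Cumulative: 45
Frame 4: OPEN (8+0=8). Cumulative: 53
Frame 5: OPEN (0+1=1). Cumulative: 54
Frame 6: SPARE (4+6=10). 10 + next roll (10) = 20. Cumulative: 74
Frame 7: STRIKE. 10 + next two rolls (10+10) = 30. Cumulative: 104
Frame 8: STRIKE. 10 + next two rolls (10+8) = 28. Cumulative: 132
Frame 9: STRIKE. 10 + next two rolls (8+2) = 20. Cumulative: 152
Frame 10: SPARE. Sum of all frame-10 rolls (8+2+2) = 12. Cumulative: 164

Answer: 164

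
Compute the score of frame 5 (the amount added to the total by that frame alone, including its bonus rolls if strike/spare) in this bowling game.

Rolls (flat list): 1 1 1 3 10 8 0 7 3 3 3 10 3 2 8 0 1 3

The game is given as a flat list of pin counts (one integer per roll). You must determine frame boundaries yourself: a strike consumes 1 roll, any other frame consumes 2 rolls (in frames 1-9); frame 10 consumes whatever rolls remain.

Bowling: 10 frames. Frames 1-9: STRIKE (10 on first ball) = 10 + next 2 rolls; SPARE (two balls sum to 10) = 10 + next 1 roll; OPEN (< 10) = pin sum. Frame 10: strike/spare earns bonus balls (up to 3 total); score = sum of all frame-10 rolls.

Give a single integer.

Answer: 13

Derivation:
Frame 1: OPEN (1+1=2). Cumulative: 2
Frame 2: OPEN (1+3=4). Cumulative: 6
Frame 3: STRIKE. 10 + next two rolls (8+0) = 18. Cumulative: 24
Frame 4: OPEN (8+0=8). Cumulative: 32
Frame 5: SPARE (7+3=10). 10 + next roll (3) = 13. Cumulative: 45
Frame 6: OPEN (3+3=6). Cumulative: 51
Frame 7: STRIKE. 10 + next two rolls (3+2) = 15. Cumulative: 66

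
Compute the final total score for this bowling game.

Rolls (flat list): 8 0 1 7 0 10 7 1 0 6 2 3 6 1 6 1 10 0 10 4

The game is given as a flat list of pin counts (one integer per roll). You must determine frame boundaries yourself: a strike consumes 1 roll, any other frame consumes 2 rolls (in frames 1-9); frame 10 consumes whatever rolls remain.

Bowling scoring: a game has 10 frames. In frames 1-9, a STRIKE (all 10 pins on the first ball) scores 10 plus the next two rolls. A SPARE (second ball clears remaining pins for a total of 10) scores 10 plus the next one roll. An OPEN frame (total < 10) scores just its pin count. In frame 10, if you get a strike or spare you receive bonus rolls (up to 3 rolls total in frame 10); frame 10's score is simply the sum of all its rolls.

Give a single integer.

Frame 1: OPEN (8+0=8). Cumulative: 8
Frame 2: OPEN (1+7=8). Cumulative: 16
Frame 3: SPARE (0+10=10). 10 + next roll (7) = 17. Cumulative: 33
Frame 4: OPEN (7+1=8). Cumulative: 41
Frame 5: OPEN (0+6=6). Cumulative: 47
Frame 6: OPEN (2+3=5). Cumulative: 52
Frame 7: OPEN (6+1=7). Cumulative: 59
Frame 8: OPEN (6+1=7). Cumulative: 66
Frame 9: STRIKE. 10 + next two rolls (0+10) = 20. Cumulative: 86
Frame 10: SPARE. Sum of all frame-10 rolls (0+10+4) = 14. Cumulative: 100

Answer: 100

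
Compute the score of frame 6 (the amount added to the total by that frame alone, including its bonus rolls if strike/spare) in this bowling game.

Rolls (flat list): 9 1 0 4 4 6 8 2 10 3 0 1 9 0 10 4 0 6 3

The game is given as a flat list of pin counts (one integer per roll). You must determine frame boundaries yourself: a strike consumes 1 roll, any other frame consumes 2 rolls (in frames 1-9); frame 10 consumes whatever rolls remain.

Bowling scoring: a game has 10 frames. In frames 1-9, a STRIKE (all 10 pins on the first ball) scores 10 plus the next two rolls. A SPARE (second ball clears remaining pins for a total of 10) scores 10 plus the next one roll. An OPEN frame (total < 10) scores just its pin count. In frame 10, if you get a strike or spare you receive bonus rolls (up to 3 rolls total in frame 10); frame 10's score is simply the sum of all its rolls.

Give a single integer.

Frame 1: SPARE (9+1=10). 10 + next roll (0) = 10. Cumulative: 10
Frame 2: OPEN (0+4=4). Cumulative: 14
Frame 3: SPARE (4+6=10). 10 + next roll (8) = 18. Cumulative: 32
Frame 4: SPARE (8+2=10). 10 + next roll (10) = 20. Cumulative: 52
Frame 5: STRIKE. 10 + next two rolls (3+0) = 13. Cumulative: 65
Frame 6: OPEN (3+0=3). Cumulative: 68
Frame 7: SPARE (1+9=10). 10 + next roll (0) = 10. Cumulative: 78
Frame 8: SPARE (0+10=10). 10 + next roll (4) = 14. Cumulative: 92

Answer: 3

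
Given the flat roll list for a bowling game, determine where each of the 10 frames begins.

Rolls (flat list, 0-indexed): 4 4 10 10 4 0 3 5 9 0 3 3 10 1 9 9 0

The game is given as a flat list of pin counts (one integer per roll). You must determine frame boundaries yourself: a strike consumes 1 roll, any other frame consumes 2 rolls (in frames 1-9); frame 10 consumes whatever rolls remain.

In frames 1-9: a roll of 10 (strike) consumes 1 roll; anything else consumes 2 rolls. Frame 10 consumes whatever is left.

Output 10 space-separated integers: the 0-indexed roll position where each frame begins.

Answer: 0 2 3 4 6 8 10 12 13 15

Derivation:
Frame 1 starts at roll index 0: rolls=4,4 (sum=8), consumes 2 rolls
Frame 2 starts at roll index 2: roll=10 (strike), consumes 1 roll
Frame 3 starts at roll index 3: roll=10 (strike), consumes 1 roll
Frame 4 starts at roll index 4: rolls=4,0 (sum=4), consumes 2 rolls
Frame 5 starts at roll index 6: rolls=3,5 (sum=8), consumes 2 rolls
Frame 6 starts at roll index 8: rolls=9,0 (sum=9), consumes 2 rolls
Frame 7 starts at roll index 10: rolls=3,3 (sum=6), consumes 2 rolls
Frame 8 starts at roll index 12: roll=10 (strike), consumes 1 roll
Frame 9 starts at roll index 13: rolls=1,9 (sum=10), consumes 2 rolls
Frame 10 starts at roll index 15: 2 remaining rolls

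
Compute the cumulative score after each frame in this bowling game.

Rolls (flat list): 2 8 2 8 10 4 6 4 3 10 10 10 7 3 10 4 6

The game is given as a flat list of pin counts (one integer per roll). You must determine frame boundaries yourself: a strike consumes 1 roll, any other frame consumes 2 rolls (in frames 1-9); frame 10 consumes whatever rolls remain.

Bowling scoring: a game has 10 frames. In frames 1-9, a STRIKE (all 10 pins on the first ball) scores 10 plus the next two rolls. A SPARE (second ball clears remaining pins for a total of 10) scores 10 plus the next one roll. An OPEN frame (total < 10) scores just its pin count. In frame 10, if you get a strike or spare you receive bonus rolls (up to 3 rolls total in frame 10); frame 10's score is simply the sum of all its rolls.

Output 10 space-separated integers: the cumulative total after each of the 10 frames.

Frame 1: SPARE (2+8=10). 10 + next roll (2) = 12. Cumulative: 12
Frame 2: SPARE (2+8=10). 10 + next roll (10) = 20. Cumulative: 32
Frame 3: STRIKE. 10 + next two rolls (4+6) = 20. Cumulative: 52
Frame 4: SPARE (4+6=10). 10 + next roll (4) = 14. Cumulative: 66
Frame 5: OPEN (4+3=7). Cumulative: 73
Frame 6: STRIKE. 10 + next two rolls (10+10) = 30. Cumulative: 103
Frame 7: STRIKE. 10 + next two rolls (10+7) = 27. Cumulative: 130
Frame 8: STRIKE. 10 + next two rolls (7+3) = 20. Cumulative: 150
Frame 9: SPARE (7+3=10). 10 + next roll (10) = 20. Cumulative: 170
Frame 10: STRIKE. Sum of all frame-10 rolls (10+4+6) = 20. Cumulative: 190

Answer: 12 32 52 66 73 103 130 150 170 190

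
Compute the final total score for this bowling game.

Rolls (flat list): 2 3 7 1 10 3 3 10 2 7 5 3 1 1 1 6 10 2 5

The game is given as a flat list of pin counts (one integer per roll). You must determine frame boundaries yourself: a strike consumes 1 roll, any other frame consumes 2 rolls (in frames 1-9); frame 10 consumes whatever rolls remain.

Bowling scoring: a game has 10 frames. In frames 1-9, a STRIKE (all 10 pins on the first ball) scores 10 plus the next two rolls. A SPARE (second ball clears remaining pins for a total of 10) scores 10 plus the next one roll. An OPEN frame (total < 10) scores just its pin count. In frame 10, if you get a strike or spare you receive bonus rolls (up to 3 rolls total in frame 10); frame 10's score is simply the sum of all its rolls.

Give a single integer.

Answer: 97

Derivation:
Frame 1: OPEN (2+3=5). Cumulative: 5
Frame 2: OPEN (7+1=8). Cumulative: 13
Frame 3: STRIKE. 10 + next two rolls (3+3) = 16. Cumulative: 29
Frame 4: OPEN (3+3=6). Cumulative: 35
Frame 5: STRIKE. 10 + next two rolls (2+7) = 19. Cumulative: 54
Frame 6: OPEN (2+7=9). Cumulative: 63
Frame 7: OPEN (5+3=8). Cumulative: 71
Frame 8: OPEN (1+1=2). Cumulative: 73
Frame 9: OPEN (1+6=7). Cumulative: 80
Frame 10: STRIKE. Sum of all frame-10 rolls (10+2+5) = 17. Cumulative: 97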